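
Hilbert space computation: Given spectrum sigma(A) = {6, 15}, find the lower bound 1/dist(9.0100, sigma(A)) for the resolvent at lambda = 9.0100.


dist(9.0100, {6, 15}) = min(|9.0100 - 6|, |9.0100 - 15|)
= min(3.0100, 5.9900) = 3.0100
Resolvent bound = 1/3.0100 = 0.3322

0.3322


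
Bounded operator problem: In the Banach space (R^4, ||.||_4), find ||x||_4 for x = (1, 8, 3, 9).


The l^4 norm = (sum |x_i|^4)^(1/4)
Sum of 4th powers = 1 + 4096 + 81 + 6561 = 10739
||x||_4 = (10739)^(1/4) = 10.1798

10.1798


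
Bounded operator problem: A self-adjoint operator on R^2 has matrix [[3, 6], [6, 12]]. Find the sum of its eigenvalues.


For a self-adjoint (symmetric) matrix, the eigenvalues are real.
The sum of eigenvalues equals the trace of the matrix.
trace = 3 + 12 = 15

15


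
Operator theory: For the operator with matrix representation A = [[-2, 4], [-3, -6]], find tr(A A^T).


trace(A * A^T) = sum of squares of all entries
= (-2)^2 + 4^2 + (-3)^2 + (-6)^2
= 4 + 16 + 9 + 36
= 65

65


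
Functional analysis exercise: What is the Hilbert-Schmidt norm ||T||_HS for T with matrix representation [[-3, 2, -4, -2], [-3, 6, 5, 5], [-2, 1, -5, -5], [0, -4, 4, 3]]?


The Hilbert-Schmidt norm is sqrt(sum of squares of all entries).
Sum of squares = (-3)^2 + 2^2 + (-4)^2 + (-2)^2 + (-3)^2 + 6^2 + 5^2 + 5^2 + (-2)^2 + 1^2 + (-5)^2 + (-5)^2 + 0^2 + (-4)^2 + 4^2 + 3^2
= 9 + 4 + 16 + 4 + 9 + 36 + 25 + 25 + 4 + 1 + 25 + 25 + 0 + 16 + 16 + 9 = 224
||T||_HS = sqrt(224) = 14.9666

14.9666


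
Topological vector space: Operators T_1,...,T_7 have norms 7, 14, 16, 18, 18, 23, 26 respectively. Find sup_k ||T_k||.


By the Uniform Boundedness Principle, the supremum of norms is finite.
sup_k ||T_k|| = max(7, 14, 16, 18, 18, 23, 26) = 26

26


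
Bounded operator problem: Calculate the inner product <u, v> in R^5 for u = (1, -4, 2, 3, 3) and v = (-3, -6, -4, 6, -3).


Computing the standard inner product <u, v> = sum u_i * v_i
= 1*-3 + -4*-6 + 2*-4 + 3*6 + 3*-3
= -3 + 24 + -8 + 18 + -9
= 22

22


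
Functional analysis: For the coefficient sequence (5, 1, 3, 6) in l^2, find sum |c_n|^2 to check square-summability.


sum |c_n|^2 = 5^2 + 1^2 + 3^2 + 6^2
= 25 + 1 + 9 + 36
= 71

71


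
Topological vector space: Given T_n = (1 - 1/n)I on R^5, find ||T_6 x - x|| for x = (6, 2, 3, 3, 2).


T_6 x - x = (1 - 1/6)x - x = -x/6
||x|| = sqrt(62) = 7.8740
||T_6 x - x|| = ||x||/6 = 7.8740/6 = 1.3123

1.3123


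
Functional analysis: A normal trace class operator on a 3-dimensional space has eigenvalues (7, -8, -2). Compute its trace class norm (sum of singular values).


For a normal operator, singular values equal |eigenvalues|.
Trace norm = sum |lambda_i| = 7 + 8 + 2
= 17

17


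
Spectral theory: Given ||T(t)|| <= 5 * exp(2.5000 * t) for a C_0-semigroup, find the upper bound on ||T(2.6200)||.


||T(2.6200)|| <= 5 * exp(2.5000 * 2.6200)
= 5 * exp(6.5500)
= 5 * 699.2442
= 3496.2209

3496.2209


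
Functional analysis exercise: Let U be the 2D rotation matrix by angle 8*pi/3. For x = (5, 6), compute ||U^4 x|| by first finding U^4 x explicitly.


U is a rotation by theta = 8*pi/3
U^4 = rotation by 4*theta = 32*pi/3 = 2*pi/3 (mod 2*pi)
cos(2*pi/3) = -0.5000, sin(2*pi/3) = 0.8660
U^4 x = (-0.5000 * 5 - 0.8660 * 6, 0.8660 * 5 + -0.5000 * 6)
= (-7.6962, 1.3301)
||U^4 x|| = sqrt((-7.6962)^2 + 1.3301^2) = sqrt(61.0000) = 7.8102

7.8102


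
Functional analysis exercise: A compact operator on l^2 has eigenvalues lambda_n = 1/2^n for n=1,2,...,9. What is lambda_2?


The eigenvalue formula gives lambda_2 = 1/2^2
= 1/4
= 0.2500

0.2500


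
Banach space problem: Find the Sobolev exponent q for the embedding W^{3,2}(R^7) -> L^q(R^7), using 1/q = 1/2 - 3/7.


Using the Sobolev embedding formula: 1/q = 1/p - k/n
1/q = 1/2 - 3/7 = 1/14
q = 1/(1/14) = 14

14.0000


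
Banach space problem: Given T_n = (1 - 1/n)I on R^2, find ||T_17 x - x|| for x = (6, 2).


T_17 x - x = (1 - 1/17)x - x = -x/17
||x|| = sqrt(40) = 6.3246
||T_17 x - x|| = ||x||/17 = 6.3246/17 = 0.3720

0.3720


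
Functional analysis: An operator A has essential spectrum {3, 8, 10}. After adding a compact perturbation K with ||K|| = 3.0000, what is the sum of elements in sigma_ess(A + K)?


By Weyl's theorem, the essential spectrum is invariant under compact perturbations.
sigma_ess(A + K) = sigma_ess(A) = {3, 8, 10}
Sum = 3 + 8 + 10 = 21

21


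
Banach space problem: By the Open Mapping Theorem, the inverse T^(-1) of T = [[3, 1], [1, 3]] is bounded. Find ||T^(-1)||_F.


det(T) = 3*3 - 1*1 = 8
T^(-1) = (1/8) * [[3, -1], [-1, 3]] = [[0.3750, -0.1250], [-0.1250, 0.3750]]
||T^(-1)||_F^2 = 0.3750^2 + (-0.1250)^2 + (-0.1250)^2 + 0.3750^2 = 0.3125
||T^(-1)||_F = sqrt(0.3125) = 0.5590

0.5590


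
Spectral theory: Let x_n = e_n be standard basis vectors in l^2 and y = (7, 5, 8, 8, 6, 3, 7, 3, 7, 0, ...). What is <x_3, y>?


x_3 = e_3 is the standard basis vector with 1 in position 3.
<x_3, y> = y_3 = 8
As n -> infinity, <x_n, y> -> 0, confirming weak convergence of (x_n) to 0.

8


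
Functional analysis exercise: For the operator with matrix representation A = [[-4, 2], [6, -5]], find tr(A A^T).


trace(A * A^T) = sum of squares of all entries
= (-4)^2 + 2^2 + 6^2 + (-5)^2
= 16 + 4 + 36 + 25
= 81

81


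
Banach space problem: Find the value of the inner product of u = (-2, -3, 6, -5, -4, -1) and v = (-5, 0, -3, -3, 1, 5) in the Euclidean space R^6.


Computing the standard inner product <u, v> = sum u_i * v_i
= -2*-5 + -3*0 + 6*-3 + -5*-3 + -4*1 + -1*5
= 10 + 0 + -18 + 15 + -4 + -5
= -2

-2


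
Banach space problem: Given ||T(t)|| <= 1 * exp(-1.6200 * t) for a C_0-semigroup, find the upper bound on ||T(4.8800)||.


||T(4.8800)|| <= 1 * exp(-1.6200 * 4.8800)
= 1 * exp(-7.9056)
= 1 * 3.6867e-04
= 3.6867e-04

3.6867e-04


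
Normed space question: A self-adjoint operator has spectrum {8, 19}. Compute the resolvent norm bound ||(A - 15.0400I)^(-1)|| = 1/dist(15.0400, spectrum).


dist(15.0400, {8, 19}) = min(|15.0400 - 8|, |15.0400 - 19|)
= min(7.0400, 3.9600) = 3.9600
Resolvent bound = 1/3.9600 = 0.2525

0.2525


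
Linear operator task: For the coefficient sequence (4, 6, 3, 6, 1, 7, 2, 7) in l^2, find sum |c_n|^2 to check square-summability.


sum |c_n|^2 = 4^2 + 6^2 + 3^2 + 6^2 + 1^2 + 7^2 + 2^2 + 7^2
= 16 + 36 + 9 + 36 + 1 + 49 + 4 + 49
= 200

200


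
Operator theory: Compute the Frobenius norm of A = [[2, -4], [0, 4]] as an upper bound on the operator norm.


||A||_F^2 = sum a_ij^2
= 2^2 + (-4)^2 + 0^2 + 4^2
= 4 + 16 + 0 + 16 = 36
||A||_F = sqrt(36) = 6.0000

6.0000


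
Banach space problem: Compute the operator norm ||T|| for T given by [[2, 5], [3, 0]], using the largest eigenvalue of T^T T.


A^T A = [[13, 10], [10, 25]]
trace(A^T A) = 38, det(A^T A) = 225
discriminant = 38^2 - 4*225 = 544
Largest eigenvalue of A^T A = (trace + sqrt(disc))/2 = 30.6619
||T|| = sqrt(30.6619) = 5.5373

5.5373


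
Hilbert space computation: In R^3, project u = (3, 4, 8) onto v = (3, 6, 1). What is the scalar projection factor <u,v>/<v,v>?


Computing <u,v> = 3*3 + 4*6 + 8*1 = 41
Computing <v,v> = 3^2 + 6^2 + 1^2 = 46
Projection coefficient = 41/46 = 0.8913

0.8913


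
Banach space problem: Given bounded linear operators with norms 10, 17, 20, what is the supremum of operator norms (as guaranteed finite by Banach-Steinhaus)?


By the Uniform Boundedness Principle, the supremum of norms is finite.
sup_k ||T_k|| = max(10, 17, 20) = 20

20


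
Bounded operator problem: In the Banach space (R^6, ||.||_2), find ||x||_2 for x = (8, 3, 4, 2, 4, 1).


The l^2 norm = (sum |x_i|^2)^(1/2)
Sum of 2th powers = 64 + 9 + 16 + 4 + 16 + 1 = 110
||x||_2 = (110)^(1/2) = 10.4881

10.4881


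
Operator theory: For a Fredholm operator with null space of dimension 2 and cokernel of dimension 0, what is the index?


The Fredholm index is defined as ind(T) = dim(ker T) - dim(coker T)
= 2 - 0
= 2

2


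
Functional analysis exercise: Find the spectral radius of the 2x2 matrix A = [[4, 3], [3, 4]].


For a 2x2 matrix, eigenvalues satisfy lambda^2 - (trace)*lambda + det = 0
trace = 4 + 4 = 8
det = 4*4 - 3*3 = 7
discriminant = 8^2 - 4*(7) = 36
spectral radius = max |eigenvalue| = 7.0000

7.0000


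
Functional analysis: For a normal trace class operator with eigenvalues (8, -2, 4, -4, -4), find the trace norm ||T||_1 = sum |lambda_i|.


For a normal operator, singular values equal |eigenvalues|.
Trace norm = sum |lambda_i| = 8 + 2 + 4 + 4 + 4
= 22

22


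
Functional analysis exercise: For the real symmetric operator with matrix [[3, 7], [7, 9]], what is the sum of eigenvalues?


For a self-adjoint (symmetric) matrix, the eigenvalues are real.
The sum of eigenvalues equals the trace of the matrix.
trace = 3 + 9 = 12

12


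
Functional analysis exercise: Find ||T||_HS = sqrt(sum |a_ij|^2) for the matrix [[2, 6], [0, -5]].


The Hilbert-Schmidt norm is sqrt(sum of squares of all entries).
Sum of squares = 2^2 + 6^2 + 0^2 + (-5)^2
= 4 + 36 + 0 + 25 = 65
||T||_HS = sqrt(65) = 8.0623

8.0623


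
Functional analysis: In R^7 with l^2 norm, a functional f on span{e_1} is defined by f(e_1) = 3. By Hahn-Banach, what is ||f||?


The norm of f is given by ||f|| = sup_{||x||=1} |f(x)|.
On span{e_1}, ||e_1|| = 1, so ||f|| = |f(e_1)| / ||e_1||
= |3| / 1 = 3.0000

3.0000


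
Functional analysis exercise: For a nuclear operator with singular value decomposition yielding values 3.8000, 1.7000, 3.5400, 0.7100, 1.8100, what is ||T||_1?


The nuclear norm is the sum of all singular values.
||T||_1 = 3.8000 + 1.7000 + 3.5400 + 0.7100 + 1.8100
= 11.5600

11.5600


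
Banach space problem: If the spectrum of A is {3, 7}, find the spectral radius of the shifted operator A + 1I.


Spectrum of A + 1I = {4, 8}
Spectral radius = max |lambda| over the shifted spectrum
= max(4, 8) = 8

8


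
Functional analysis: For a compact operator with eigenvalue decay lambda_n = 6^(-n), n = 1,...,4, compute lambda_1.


The eigenvalue formula gives lambda_1 = 1/6^1
= 1/6
= 0.1667

0.1667


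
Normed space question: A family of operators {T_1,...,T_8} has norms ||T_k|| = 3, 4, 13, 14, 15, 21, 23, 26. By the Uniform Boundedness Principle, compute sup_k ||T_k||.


By the Uniform Boundedness Principle, the supremum of norms is finite.
sup_k ||T_k|| = max(3, 4, 13, 14, 15, 21, 23, 26) = 26

26


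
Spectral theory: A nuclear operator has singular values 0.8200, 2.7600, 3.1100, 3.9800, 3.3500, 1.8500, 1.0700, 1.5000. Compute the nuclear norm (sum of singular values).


The nuclear norm is the sum of all singular values.
||T||_1 = 0.8200 + 2.7600 + 3.1100 + 3.9800 + 3.3500 + 1.8500 + 1.0700 + 1.5000
= 18.4400

18.4400


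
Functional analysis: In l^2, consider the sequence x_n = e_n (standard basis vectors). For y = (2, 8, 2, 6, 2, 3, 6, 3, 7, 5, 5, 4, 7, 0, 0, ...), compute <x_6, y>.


x_6 = e_6 is the standard basis vector with 1 in position 6.
<x_6, y> = y_6 = 3
As n -> infinity, <x_n, y> -> 0, confirming weak convergence of (x_n) to 0.

3


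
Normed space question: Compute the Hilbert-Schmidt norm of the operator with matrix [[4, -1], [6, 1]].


The Hilbert-Schmidt norm is sqrt(sum of squares of all entries).
Sum of squares = 4^2 + (-1)^2 + 6^2 + 1^2
= 16 + 1 + 36 + 1 = 54
||T||_HS = sqrt(54) = 7.3485

7.3485


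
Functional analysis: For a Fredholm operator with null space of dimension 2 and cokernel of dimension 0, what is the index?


The Fredholm index is defined as ind(T) = dim(ker T) - dim(coker T)
= 2 - 0
= 2

2


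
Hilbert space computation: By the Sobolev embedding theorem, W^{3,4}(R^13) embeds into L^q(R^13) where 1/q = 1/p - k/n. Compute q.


Using the Sobolev embedding formula: 1/q = 1/p - k/n
1/q = 1/4 - 3/13 = 1/52
q = 1/(1/52) = 52

52.0000


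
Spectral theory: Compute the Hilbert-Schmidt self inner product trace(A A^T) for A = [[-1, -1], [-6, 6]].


trace(A * A^T) = sum of squares of all entries
= (-1)^2 + (-1)^2 + (-6)^2 + 6^2
= 1 + 1 + 36 + 36
= 74

74


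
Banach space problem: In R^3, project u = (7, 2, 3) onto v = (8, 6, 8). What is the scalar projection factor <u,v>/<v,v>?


Computing <u,v> = 7*8 + 2*6 + 3*8 = 92
Computing <v,v> = 8^2 + 6^2 + 8^2 = 164
Projection coefficient = 92/164 = 0.5610

0.5610


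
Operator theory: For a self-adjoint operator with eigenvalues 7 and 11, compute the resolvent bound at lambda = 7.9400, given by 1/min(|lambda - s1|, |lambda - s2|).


dist(7.9400, {7, 11}) = min(|7.9400 - 7|, |7.9400 - 11|)
= min(0.9400, 3.0600) = 0.9400
Resolvent bound = 1/0.9400 = 1.0638

1.0638


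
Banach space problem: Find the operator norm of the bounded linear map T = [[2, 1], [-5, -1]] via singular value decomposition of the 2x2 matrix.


A^T A = [[29, 7], [7, 2]]
trace(A^T A) = 31, det(A^T A) = 9
discriminant = 31^2 - 4*9 = 925
Largest eigenvalue of A^T A = (trace + sqrt(disc))/2 = 30.7069
||T|| = sqrt(30.7069) = 5.5414

5.5414


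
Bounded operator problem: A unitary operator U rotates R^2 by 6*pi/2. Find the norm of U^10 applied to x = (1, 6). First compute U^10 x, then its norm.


U is a rotation by theta = 6*pi/2
U^10 = rotation by 10*theta = 60*pi/2 = 0*pi/2 (mod 2*pi)
cos(0*pi/2) = 1.0000, sin(0*pi/2) = 0.0000
U^10 x = (1.0000 * 1 - 0.0000 * 6, 0.0000 * 1 + 1.0000 * 6)
= (1.0000, 6.0000)
||U^10 x|| = sqrt(1.0000^2 + 6.0000^2) = sqrt(37.0000) = 6.0828

6.0828


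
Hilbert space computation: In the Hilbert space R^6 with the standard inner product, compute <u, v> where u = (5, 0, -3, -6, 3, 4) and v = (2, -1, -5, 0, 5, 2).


Computing the standard inner product <u, v> = sum u_i * v_i
= 5*2 + 0*-1 + -3*-5 + -6*0 + 3*5 + 4*2
= 10 + 0 + 15 + 0 + 15 + 8
= 48

48


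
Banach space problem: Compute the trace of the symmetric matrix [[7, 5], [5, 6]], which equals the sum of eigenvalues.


For a self-adjoint (symmetric) matrix, the eigenvalues are real.
The sum of eigenvalues equals the trace of the matrix.
trace = 7 + 6 = 13

13


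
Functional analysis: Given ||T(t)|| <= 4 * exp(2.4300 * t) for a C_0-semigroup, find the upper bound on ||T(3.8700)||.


||T(3.8700)|| <= 4 * exp(2.4300 * 3.8700)
= 4 * exp(9.4041)
= 4 * 12138.0448
= 48552.1793

48552.1793


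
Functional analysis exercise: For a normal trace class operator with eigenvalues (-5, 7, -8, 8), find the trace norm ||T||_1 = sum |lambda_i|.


For a normal operator, singular values equal |eigenvalues|.
Trace norm = sum |lambda_i| = 5 + 7 + 8 + 8
= 28

28


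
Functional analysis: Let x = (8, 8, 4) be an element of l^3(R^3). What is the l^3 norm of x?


The l^3 norm = (sum |x_i|^3)^(1/3)
Sum of 3th powers = 512 + 512 + 64 = 1088
||x||_3 = (1088)^(1/3) = 10.2851

10.2851


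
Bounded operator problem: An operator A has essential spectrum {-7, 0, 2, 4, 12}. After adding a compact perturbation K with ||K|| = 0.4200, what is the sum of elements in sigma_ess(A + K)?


By Weyl's theorem, the essential spectrum is invariant under compact perturbations.
sigma_ess(A + K) = sigma_ess(A) = {-7, 0, 2, 4, 12}
Sum = -7 + 0 + 2 + 4 + 12 = 11

11


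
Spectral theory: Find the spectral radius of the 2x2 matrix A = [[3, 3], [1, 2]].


For a 2x2 matrix, eigenvalues satisfy lambda^2 - (trace)*lambda + det = 0
trace = 3 + 2 = 5
det = 3*2 - 3*1 = 3
discriminant = 5^2 - 4*(3) = 13
spectral radius = max |eigenvalue| = 4.3028

4.3028


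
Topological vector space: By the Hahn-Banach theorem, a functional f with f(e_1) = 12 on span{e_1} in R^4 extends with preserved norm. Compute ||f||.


The norm of f is given by ||f|| = sup_{||x||=1} |f(x)|.
On span{e_1}, ||e_1|| = 1, so ||f|| = |f(e_1)| / ||e_1||
= |12| / 1 = 12.0000

12.0000


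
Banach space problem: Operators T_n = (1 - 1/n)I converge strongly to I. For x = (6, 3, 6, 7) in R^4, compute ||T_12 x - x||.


T_12 x - x = (1 - 1/12)x - x = -x/12
||x|| = sqrt(130) = 11.4018
||T_12 x - x|| = ||x||/12 = 11.4018/12 = 0.9501

0.9501


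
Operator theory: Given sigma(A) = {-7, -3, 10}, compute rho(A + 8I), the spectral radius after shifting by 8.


Spectrum of A + 8I = {1, 5, 18}
Spectral radius = max |lambda| over the shifted spectrum
= max(1, 5, 18) = 18

18


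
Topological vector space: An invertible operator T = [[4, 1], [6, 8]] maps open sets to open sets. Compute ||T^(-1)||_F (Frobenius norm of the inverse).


det(T) = 4*8 - 1*6 = 26
T^(-1) = (1/26) * [[8, -1], [-6, 4]] = [[0.3077, -0.0385], [-0.2308, 0.1538]]
||T^(-1)||_F^2 = 0.3077^2 + (-0.0385)^2 + (-0.2308)^2 + 0.1538^2 = 0.1731
||T^(-1)||_F = sqrt(0.1731) = 0.4160

0.4160


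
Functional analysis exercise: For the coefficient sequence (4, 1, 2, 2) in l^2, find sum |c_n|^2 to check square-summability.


sum |c_n|^2 = 4^2 + 1^2 + 2^2 + 2^2
= 16 + 1 + 4 + 4
= 25

25


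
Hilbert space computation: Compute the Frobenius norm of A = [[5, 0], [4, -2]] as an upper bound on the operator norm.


||A||_F^2 = sum a_ij^2
= 5^2 + 0^2 + 4^2 + (-2)^2
= 25 + 0 + 16 + 4 = 45
||A||_F = sqrt(45) = 6.7082

6.7082


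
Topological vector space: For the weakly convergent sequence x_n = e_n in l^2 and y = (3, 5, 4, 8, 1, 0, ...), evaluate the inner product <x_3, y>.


x_3 = e_3 is the standard basis vector with 1 in position 3.
<x_3, y> = y_3 = 4
As n -> infinity, <x_n, y> -> 0, confirming weak convergence of (x_n) to 0.

4


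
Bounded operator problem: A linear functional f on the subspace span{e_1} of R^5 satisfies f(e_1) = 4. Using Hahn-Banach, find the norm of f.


The norm of f is given by ||f|| = sup_{||x||=1} |f(x)|.
On span{e_1}, ||e_1|| = 1, so ||f|| = |f(e_1)| / ||e_1||
= |4| / 1 = 4.0000

4.0000


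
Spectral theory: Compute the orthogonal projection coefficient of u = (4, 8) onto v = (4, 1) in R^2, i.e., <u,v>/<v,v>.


Computing <u,v> = 4*4 + 8*1 = 24
Computing <v,v> = 4^2 + 1^2 = 17
Projection coefficient = 24/17 = 1.4118

1.4118


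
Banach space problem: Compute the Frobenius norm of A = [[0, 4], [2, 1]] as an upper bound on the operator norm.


||A||_F^2 = sum a_ij^2
= 0^2 + 4^2 + 2^2 + 1^2
= 0 + 16 + 4 + 1 = 21
||A||_F = sqrt(21) = 4.5826

4.5826


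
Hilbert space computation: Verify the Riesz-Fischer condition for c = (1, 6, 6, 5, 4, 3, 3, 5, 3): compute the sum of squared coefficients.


sum |c_n|^2 = 1^2 + 6^2 + 6^2 + 5^2 + 4^2 + 3^2 + 3^2 + 5^2 + 3^2
= 1 + 36 + 36 + 25 + 16 + 9 + 9 + 25 + 9
= 166

166


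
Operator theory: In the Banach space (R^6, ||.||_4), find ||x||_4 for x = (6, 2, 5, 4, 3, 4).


The l^4 norm = (sum |x_i|^4)^(1/4)
Sum of 4th powers = 1296 + 16 + 625 + 256 + 81 + 256 = 2530
||x||_4 = (2530)^(1/4) = 7.0922

7.0922


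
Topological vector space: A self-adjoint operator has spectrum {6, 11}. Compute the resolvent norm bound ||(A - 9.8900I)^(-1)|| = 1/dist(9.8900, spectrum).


dist(9.8900, {6, 11}) = min(|9.8900 - 6|, |9.8900 - 11|)
= min(3.8900, 1.1100) = 1.1100
Resolvent bound = 1/1.1100 = 0.9009

0.9009


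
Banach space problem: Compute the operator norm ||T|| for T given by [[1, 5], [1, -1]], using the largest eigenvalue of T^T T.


A^T A = [[2, 4], [4, 26]]
trace(A^T A) = 28, det(A^T A) = 36
discriminant = 28^2 - 4*36 = 640
Largest eigenvalue of A^T A = (trace + sqrt(disc))/2 = 26.6491
||T|| = sqrt(26.6491) = 5.1623

5.1623


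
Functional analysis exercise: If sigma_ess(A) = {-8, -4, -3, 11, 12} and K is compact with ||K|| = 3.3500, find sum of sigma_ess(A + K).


By Weyl's theorem, the essential spectrum is invariant under compact perturbations.
sigma_ess(A + K) = sigma_ess(A) = {-8, -4, -3, 11, 12}
Sum = -8 + -4 + -3 + 11 + 12 = 8

8


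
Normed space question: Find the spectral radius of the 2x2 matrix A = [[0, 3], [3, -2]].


For a 2x2 matrix, eigenvalues satisfy lambda^2 - (trace)*lambda + det = 0
trace = 0 + -2 = -2
det = 0*-2 - 3*3 = -9
discriminant = (-2)^2 - 4*(-9) = 40
spectral radius = max |eigenvalue| = 4.1623

4.1623


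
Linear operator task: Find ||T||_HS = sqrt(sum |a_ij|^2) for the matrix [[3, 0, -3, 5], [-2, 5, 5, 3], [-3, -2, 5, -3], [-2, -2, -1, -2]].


The Hilbert-Schmidt norm is sqrt(sum of squares of all entries).
Sum of squares = 3^2 + 0^2 + (-3)^2 + 5^2 + (-2)^2 + 5^2 + 5^2 + 3^2 + (-3)^2 + (-2)^2 + 5^2 + (-3)^2 + (-2)^2 + (-2)^2 + (-1)^2 + (-2)^2
= 9 + 0 + 9 + 25 + 4 + 25 + 25 + 9 + 9 + 4 + 25 + 9 + 4 + 4 + 1 + 4 = 166
||T||_HS = sqrt(166) = 12.8841

12.8841


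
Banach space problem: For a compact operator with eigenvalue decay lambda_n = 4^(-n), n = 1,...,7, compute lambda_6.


The eigenvalue formula gives lambda_6 = 1/4^6
= 1/4096
= 2.4414e-04

2.4414e-04


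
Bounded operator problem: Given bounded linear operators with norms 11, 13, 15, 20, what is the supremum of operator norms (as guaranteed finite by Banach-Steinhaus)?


By the Uniform Boundedness Principle, the supremum of norms is finite.
sup_k ||T_k|| = max(11, 13, 15, 20) = 20

20


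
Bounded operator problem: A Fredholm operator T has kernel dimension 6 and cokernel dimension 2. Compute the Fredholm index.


The Fredholm index is defined as ind(T) = dim(ker T) - dim(coker T)
= 6 - 2
= 4

4


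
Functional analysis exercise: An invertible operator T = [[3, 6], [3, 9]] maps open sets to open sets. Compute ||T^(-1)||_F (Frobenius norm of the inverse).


det(T) = 3*9 - 6*3 = 9
T^(-1) = (1/9) * [[9, -6], [-3, 3]] = [[1.0000, -0.6667], [-0.3333, 0.3333]]
||T^(-1)||_F^2 = 1.0000^2 + (-0.6667)^2 + (-0.3333)^2 + 0.3333^2 = 1.6667
||T^(-1)||_F = sqrt(1.6667) = 1.2910

1.2910


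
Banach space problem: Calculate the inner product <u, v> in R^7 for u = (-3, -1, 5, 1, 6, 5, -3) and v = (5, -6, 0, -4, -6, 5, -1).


Computing the standard inner product <u, v> = sum u_i * v_i
= -3*5 + -1*-6 + 5*0 + 1*-4 + 6*-6 + 5*5 + -3*-1
= -15 + 6 + 0 + -4 + -36 + 25 + 3
= -21

-21


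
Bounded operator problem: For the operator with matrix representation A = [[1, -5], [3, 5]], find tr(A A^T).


trace(A * A^T) = sum of squares of all entries
= 1^2 + (-5)^2 + 3^2 + 5^2
= 1 + 25 + 9 + 25
= 60

60


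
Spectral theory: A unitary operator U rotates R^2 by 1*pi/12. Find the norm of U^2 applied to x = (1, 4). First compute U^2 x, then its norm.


U is a rotation by theta = 1*pi/12
U^2 = rotation by 2*theta = 2*pi/12
cos(2*pi/12) = 0.8660, sin(2*pi/12) = 0.5000
U^2 x = (0.8660 * 1 - 0.5000 * 4, 0.5000 * 1 + 0.8660 * 4)
= (-1.1340, 3.9641)
||U^2 x|| = sqrt((-1.1340)^2 + 3.9641^2) = sqrt(17.0000) = 4.1231

4.1231


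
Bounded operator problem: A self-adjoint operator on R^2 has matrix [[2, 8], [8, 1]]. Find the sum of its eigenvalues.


For a self-adjoint (symmetric) matrix, the eigenvalues are real.
The sum of eigenvalues equals the trace of the matrix.
trace = 2 + 1 = 3

3


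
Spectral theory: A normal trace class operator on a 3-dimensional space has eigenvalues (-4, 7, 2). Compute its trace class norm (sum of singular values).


For a normal operator, singular values equal |eigenvalues|.
Trace norm = sum |lambda_i| = 4 + 7 + 2
= 13

13


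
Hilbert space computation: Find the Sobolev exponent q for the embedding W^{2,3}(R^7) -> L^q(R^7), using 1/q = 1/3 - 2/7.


Using the Sobolev embedding formula: 1/q = 1/p - k/n
1/q = 1/3 - 2/7 = 1/21
q = 1/(1/21) = 21

21.0000


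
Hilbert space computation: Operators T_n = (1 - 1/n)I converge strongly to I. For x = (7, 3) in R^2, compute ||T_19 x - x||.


T_19 x - x = (1 - 1/19)x - x = -x/19
||x|| = sqrt(58) = 7.6158
||T_19 x - x|| = ||x||/19 = 7.6158/19 = 0.4008

0.4008


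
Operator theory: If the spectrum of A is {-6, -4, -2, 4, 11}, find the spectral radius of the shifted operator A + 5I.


Spectrum of A + 5I = {-1, 1, 3, 9, 16}
Spectral radius = max |lambda| over the shifted spectrum
= max(1, 1, 3, 9, 16) = 16

16


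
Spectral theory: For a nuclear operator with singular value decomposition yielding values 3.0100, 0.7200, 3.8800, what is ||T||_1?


The nuclear norm is the sum of all singular values.
||T||_1 = 3.0100 + 0.7200 + 3.8800
= 7.6100

7.6100


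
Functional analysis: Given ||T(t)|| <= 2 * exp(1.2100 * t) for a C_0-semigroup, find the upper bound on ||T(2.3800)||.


||T(2.3800)|| <= 2 * exp(1.2100 * 2.3800)
= 2 * exp(2.8798)
= 2 * 17.8107
= 35.6214

35.6214


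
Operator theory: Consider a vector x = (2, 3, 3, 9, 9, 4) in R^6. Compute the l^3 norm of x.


The l^3 norm = (sum |x_i|^3)^(1/3)
Sum of 3th powers = 8 + 27 + 27 + 729 + 729 + 64 = 1584
||x||_3 = (1584)^(1/3) = 11.6570

11.6570


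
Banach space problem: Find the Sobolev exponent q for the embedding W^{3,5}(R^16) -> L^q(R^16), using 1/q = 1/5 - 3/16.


Using the Sobolev embedding formula: 1/q = 1/p - k/n
1/q = 1/5 - 3/16 = 1/80
q = 1/(1/80) = 80

80.0000


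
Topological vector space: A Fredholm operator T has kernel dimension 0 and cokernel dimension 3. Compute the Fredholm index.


The Fredholm index is defined as ind(T) = dim(ker T) - dim(coker T)
= 0 - 3
= -3

-3


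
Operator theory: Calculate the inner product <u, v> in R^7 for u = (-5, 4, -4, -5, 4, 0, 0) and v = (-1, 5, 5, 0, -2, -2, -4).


Computing the standard inner product <u, v> = sum u_i * v_i
= -5*-1 + 4*5 + -4*5 + -5*0 + 4*-2 + 0*-2 + 0*-4
= 5 + 20 + -20 + 0 + -8 + 0 + 0
= -3

-3


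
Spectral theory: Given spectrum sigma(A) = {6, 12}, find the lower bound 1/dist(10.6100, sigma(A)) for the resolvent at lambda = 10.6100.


dist(10.6100, {6, 12}) = min(|10.6100 - 6|, |10.6100 - 12|)
= min(4.6100, 1.3900) = 1.3900
Resolvent bound = 1/1.3900 = 0.7194

0.7194


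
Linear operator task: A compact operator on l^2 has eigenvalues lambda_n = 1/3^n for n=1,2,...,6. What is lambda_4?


The eigenvalue formula gives lambda_4 = 1/3^4
= 1/81
= 0.0123

0.0123


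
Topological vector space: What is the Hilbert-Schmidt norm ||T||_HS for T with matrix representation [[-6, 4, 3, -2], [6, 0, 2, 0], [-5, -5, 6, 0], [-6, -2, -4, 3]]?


The Hilbert-Schmidt norm is sqrt(sum of squares of all entries).
Sum of squares = (-6)^2 + 4^2 + 3^2 + (-2)^2 + 6^2 + 0^2 + 2^2 + 0^2 + (-5)^2 + (-5)^2 + 6^2 + 0^2 + (-6)^2 + (-2)^2 + (-4)^2 + 3^2
= 36 + 16 + 9 + 4 + 36 + 0 + 4 + 0 + 25 + 25 + 36 + 0 + 36 + 4 + 16 + 9 = 256
||T||_HS = sqrt(256) = 16.0000

16.0000


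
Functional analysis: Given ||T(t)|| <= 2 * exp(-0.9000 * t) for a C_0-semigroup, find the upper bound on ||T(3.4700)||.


||T(3.4700)|| <= 2 * exp(-0.9000 * 3.4700)
= 2 * exp(-3.1230)
= 2 * 0.0440
= 0.0880

0.0880


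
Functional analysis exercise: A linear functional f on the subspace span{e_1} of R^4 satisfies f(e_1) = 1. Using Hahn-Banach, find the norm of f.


The norm of f is given by ||f|| = sup_{||x||=1} |f(x)|.
On span{e_1}, ||e_1|| = 1, so ||f|| = |f(e_1)| / ||e_1||
= |1| / 1 = 1.0000

1.0000


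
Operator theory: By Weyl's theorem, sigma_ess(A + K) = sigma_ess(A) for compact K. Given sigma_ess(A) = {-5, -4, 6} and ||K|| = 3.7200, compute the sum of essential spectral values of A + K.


By Weyl's theorem, the essential spectrum is invariant under compact perturbations.
sigma_ess(A + K) = sigma_ess(A) = {-5, -4, 6}
Sum = -5 + -4 + 6 = -3

-3


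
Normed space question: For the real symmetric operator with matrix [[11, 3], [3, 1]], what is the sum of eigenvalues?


For a self-adjoint (symmetric) matrix, the eigenvalues are real.
The sum of eigenvalues equals the trace of the matrix.
trace = 11 + 1 = 12

12


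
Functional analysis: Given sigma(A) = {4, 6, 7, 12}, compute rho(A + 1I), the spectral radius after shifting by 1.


Spectrum of A + 1I = {5, 7, 8, 13}
Spectral radius = max |lambda| over the shifted spectrum
= max(5, 7, 8, 13) = 13

13


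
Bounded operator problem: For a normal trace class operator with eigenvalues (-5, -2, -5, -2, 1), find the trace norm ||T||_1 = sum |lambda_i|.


For a normal operator, singular values equal |eigenvalues|.
Trace norm = sum |lambda_i| = 5 + 2 + 5 + 2 + 1
= 15

15


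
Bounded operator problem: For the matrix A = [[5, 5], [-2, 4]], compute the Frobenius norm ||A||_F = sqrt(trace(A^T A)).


||A||_F^2 = sum a_ij^2
= 5^2 + 5^2 + (-2)^2 + 4^2
= 25 + 25 + 4 + 16 = 70
||A||_F = sqrt(70) = 8.3666

8.3666


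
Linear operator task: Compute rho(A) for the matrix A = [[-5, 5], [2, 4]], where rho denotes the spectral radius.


For a 2x2 matrix, eigenvalues satisfy lambda^2 - (trace)*lambda + det = 0
trace = -5 + 4 = -1
det = -5*4 - 5*2 = -30
discriminant = (-1)^2 - 4*(-30) = 121
spectral radius = max |eigenvalue| = 6.0000

6.0000


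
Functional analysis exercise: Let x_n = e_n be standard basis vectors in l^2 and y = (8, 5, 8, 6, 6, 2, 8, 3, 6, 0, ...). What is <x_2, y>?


x_2 = e_2 is the standard basis vector with 1 in position 2.
<x_2, y> = y_2 = 5
As n -> infinity, <x_n, y> -> 0, confirming weak convergence of (x_n) to 0.

5


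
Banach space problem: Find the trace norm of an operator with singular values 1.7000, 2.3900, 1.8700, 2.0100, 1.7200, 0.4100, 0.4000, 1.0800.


The nuclear norm is the sum of all singular values.
||T||_1 = 1.7000 + 2.3900 + 1.8700 + 2.0100 + 1.7200 + 0.4100 + 0.4000 + 1.0800
= 11.5800

11.5800


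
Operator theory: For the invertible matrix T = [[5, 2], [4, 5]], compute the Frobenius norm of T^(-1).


det(T) = 5*5 - 2*4 = 17
T^(-1) = (1/17) * [[5, -2], [-4, 5]] = [[0.2941, -0.1176], [-0.2353, 0.2941]]
||T^(-1)||_F^2 = 0.2941^2 + (-0.1176)^2 + (-0.2353)^2 + 0.2941^2 = 0.2422
||T^(-1)||_F = sqrt(0.2422) = 0.4922

0.4922


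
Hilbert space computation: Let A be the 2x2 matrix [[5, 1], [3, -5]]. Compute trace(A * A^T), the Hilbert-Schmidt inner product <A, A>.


trace(A * A^T) = sum of squares of all entries
= 5^2 + 1^2 + 3^2 + (-5)^2
= 25 + 1 + 9 + 25
= 60

60


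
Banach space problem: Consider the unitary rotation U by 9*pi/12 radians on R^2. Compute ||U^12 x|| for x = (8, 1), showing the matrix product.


U is a rotation by theta = 9*pi/12
U^12 = rotation by 12*theta = 108*pi/12 = 12*pi/12 (mod 2*pi)
cos(12*pi/12) = -1.0000, sin(12*pi/12) = 0.0000
U^12 x = (-1.0000 * 8 - 0.0000 * 1, 0.0000 * 8 + -1.0000 * 1)
= (-8.0000, -1.0000)
||U^12 x|| = sqrt((-8.0000)^2 + (-1.0000)^2) = sqrt(65.0000) = 8.0623

8.0623


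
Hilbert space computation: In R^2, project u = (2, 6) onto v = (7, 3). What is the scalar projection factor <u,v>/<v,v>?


Computing <u,v> = 2*7 + 6*3 = 32
Computing <v,v> = 7^2 + 3^2 = 58
Projection coefficient = 32/58 = 0.5517

0.5517


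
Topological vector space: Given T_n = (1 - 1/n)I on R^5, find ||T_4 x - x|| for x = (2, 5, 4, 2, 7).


T_4 x - x = (1 - 1/4)x - x = -x/4
||x|| = sqrt(98) = 9.8995
||T_4 x - x|| = ||x||/4 = 9.8995/4 = 2.4749

2.4749


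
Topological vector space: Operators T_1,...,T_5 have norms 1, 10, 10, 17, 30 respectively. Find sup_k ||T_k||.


By the Uniform Boundedness Principle, the supremum of norms is finite.
sup_k ||T_k|| = max(1, 10, 10, 17, 30) = 30

30


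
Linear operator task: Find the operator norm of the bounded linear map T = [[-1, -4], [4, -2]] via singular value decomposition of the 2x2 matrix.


A^T A = [[17, -4], [-4, 20]]
trace(A^T A) = 37, det(A^T A) = 324
discriminant = 37^2 - 4*324 = 73
Largest eigenvalue of A^T A = (trace + sqrt(disc))/2 = 22.7720
||T|| = sqrt(22.7720) = 4.7720

4.7720


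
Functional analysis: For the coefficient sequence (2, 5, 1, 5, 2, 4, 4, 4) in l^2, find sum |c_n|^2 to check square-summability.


sum |c_n|^2 = 2^2 + 5^2 + 1^2 + 5^2 + 2^2 + 4^2 + 4^2 + 4^2
= 4 + 25 + 1 + 25 + 4 + 16 + 16 + 16
= 107

107


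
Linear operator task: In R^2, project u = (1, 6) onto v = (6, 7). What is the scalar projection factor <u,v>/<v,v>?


Computing <u,v> = 1*6 + 6*7 = 48
Computing <v,v> = 6^2 + 7^2 = 85
Projection coefficient = 48/85 = 0.5647

0.5647


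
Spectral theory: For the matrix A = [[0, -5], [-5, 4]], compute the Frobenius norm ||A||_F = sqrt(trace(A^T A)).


||A||_F^2 = sum a_ij^2
= 0^2 + (-5)^2 + (-5)^2 + 4^2
= 0 + 25 + 25 + 16 = 66
||A||_F = sqrt(66) = 8.1240

8.1240


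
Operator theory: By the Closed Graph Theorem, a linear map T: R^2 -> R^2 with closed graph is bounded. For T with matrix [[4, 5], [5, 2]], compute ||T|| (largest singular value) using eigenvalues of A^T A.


A^T A = [[41, 30], [30, 29]]
trace(A^T A) = 70, det(A^T A) = 289
discriminant = 70^2 - 4*289 = 3744
Largest eigenvalue of A^T A = (trace + sqrt(disc))/2 = 65.5941
||T|| = sqrt(65.5941) = 8.0990

8.0990


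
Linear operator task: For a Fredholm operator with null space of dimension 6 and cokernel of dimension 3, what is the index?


The Fredholm index is defined as ind(T) = dim(ker T) - dim(coker T)
= 6 - 3
= 3

3


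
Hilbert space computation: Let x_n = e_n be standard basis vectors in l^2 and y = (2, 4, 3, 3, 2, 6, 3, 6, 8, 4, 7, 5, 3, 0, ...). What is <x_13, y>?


x_13 = e_13 is the standard basis vector with 1 in position 13.
<x_13, y> = y_13 = 3
As n -> infinity, <x_n, y> -> 0, confirming weak convergence of (x_n) to 0.

3


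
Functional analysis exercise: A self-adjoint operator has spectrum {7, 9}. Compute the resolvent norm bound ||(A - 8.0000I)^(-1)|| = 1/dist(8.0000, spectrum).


dist(8.0000, {7, 9}) = min(|8.0000 - 7|, |8.0000 - 9|)
= min(1.0000, 1.0000) = 1.0000
Resolvent bound = 1/1.0000 = 1.0000

1.0000


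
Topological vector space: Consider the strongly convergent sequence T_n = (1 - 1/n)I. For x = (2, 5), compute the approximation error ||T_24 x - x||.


T_24 x - x = (1 - 1/24)x - x = -x/24
||x|| = sqrt(29) = 5.3852
||T_24 x - x|| = ||x||/24 = 5.3852/24 = 0.2244

0.2244


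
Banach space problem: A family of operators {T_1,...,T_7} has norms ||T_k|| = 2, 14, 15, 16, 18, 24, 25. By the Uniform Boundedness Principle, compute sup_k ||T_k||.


By the Uniform Boundedness Principle, the supremum of norms is finite.
sup_k ||T_k|| = max(2, 14, 15, 16, 18, 24, 25) = 25

25


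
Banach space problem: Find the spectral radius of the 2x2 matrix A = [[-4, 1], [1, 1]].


For a 2x2 matrix, eigenvalues satisfy lambda^2 - (trace)*lambda + det = 0
trace = -4 + 1 = -3
det = -4*1 - 1*1 = -5
discriminant = (-3)^2 - 4*(-5) = 29
spectral radius = max |eigenvalue| = 4.1926

4.1926


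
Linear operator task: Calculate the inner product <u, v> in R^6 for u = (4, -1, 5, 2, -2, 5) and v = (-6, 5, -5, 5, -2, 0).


Computing the standard inner product <u, v> = sum u_i * v_i
= 4*-6 + -1*5 + 5*-5 + 2*5 + -2*-2 + 5*0
= -24 + -5 + -25 + 10 + 4 + 0
= -40

-40


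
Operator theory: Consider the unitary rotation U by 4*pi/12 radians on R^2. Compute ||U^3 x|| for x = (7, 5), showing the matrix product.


U is a rotation by theta = 4*pi/12
U^3 = rotation by 3*theta = 12*pi/12
cos(12*pi/12) = -1.0000, sin(12*pi/12) = 0.0000
U^3 x = (-1.0000 * 7 - 0.0000 * 5, 0.0000 * 7 + -1.0000 * 5)
= (-7.0000, -5.0000)
||U^3 x|| = sqrt((-7.0000)^2 + (-5.0000)^2) = sqrt(74.0000) = 8.6023

8.6023


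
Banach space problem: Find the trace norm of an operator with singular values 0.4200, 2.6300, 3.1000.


The nuclear norm is the sum of all singular values.
||T||_1 = 0.4200 + 2.6300 + 3.1000
= 6.1500

6.1500


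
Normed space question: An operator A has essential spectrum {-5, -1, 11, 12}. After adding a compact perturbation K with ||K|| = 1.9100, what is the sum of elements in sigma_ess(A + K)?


By Weyl's theorem, the essential spectrum is invariant under compact perturbations.
sigma_ess(A + K) = sigma_ess(A) = {-5, -1, 11, 12}
Sum = -5 + -1 + 11 + 12 = 17

17


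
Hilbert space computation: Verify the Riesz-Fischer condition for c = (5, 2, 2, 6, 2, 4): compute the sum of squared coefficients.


sum |c_n|^2 = 5^2 + 2^2 + 2^2 + 6^2 + 2^2 + 4^2
= 25 + 4 + 4 + 36 + 4 + 16
= 89

89


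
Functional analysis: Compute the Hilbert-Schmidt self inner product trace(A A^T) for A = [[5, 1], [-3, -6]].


trace(A * A^T) = sum of squares of all entries
= 5^2 + 1^2 + (-3)^2 + (-6)^2
= 25 + 1 + 9 + 36
= 71

71


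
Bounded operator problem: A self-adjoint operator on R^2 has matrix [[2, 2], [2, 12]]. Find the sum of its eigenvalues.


For a self-adjoint (symmetric) matrix, the eigenvalues are real.
The sum of eigenvalues equals the trace of the matrix.
trace = 2 + 12 = 14

14


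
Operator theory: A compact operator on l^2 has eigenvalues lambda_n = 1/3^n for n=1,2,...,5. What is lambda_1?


The eigenvalue formula gives lambda_1 = 1/3^1
= 1/3
= 0.3333

0.3333


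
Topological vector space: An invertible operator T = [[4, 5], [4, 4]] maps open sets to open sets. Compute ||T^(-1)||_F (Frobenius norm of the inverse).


det(T) = 4*4 - 5*4 = -4
T^(-1) = (1/-4) * [[4, -5], [-4, 4]] = [[-1.0000, 1.2500], [1.0000, -1.0000]]
||T^(-1)||_F^2 = (-1.0000)^2 + 1.2500^2 + 1.0000^2 + (-1.0000)^2 = 4.5625
||T^(-1)||_F = sqrt(4.5625) = 2.1360

2.1360


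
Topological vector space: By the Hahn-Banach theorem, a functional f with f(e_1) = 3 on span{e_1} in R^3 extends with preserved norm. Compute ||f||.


The norm of f is given by ||f|| = sup_{||x||=1} |f(x)|.
On span{e_1}, ||e_1|| = 1, so ||f|| = |f(e_1)| / ||e_1||
= |3| / 1 = 3.0000

3.0000


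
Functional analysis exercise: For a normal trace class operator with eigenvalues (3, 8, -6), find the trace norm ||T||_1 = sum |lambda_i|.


For a normal operator, singular values equal |eigenvalues|.
Trace norm = sum |lambda_i| = 3 + 8 + 6
= 17

17


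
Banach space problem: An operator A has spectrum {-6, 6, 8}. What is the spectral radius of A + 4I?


Spectrum of A + 4I = {-2, 10, 12}
Spectral radius = max |lambda| over the shifted spectrum
= max(2, 10, 12) = 12

12


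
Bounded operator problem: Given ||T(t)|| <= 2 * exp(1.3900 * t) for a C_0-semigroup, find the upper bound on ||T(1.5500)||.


||T(1.5500)|| <= 2 * exp(1.3900 * 1.5500)
= 2 * exp(2.1545)
= 2 * 8.6236
= 17.2472

17.2472


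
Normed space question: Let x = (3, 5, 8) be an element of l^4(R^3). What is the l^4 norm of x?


The l^4 norm = (sum |x_i|^4)^(1/4)
Sum of 4th powers = 81 + 625 + 4096 = 4802
||x||_4 = (4802)^(1/4) = 8.3244

8.3244


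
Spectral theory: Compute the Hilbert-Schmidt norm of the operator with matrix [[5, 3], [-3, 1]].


The Hilbert-Schmidt norm is sqrt(sum of squares of all entries).
Sum of squares = 5^2 + 3^2 + (-3)^2 + 1^2
= 25 + 9 + 9 + 1 = 44
||T||_HS = sqrt(44) = 6.6332

6.6332


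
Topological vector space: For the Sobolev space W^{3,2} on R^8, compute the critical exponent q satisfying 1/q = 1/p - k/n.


Using the Sobolev embedding formula: 1/q = 1/p - k/n
1/q = 1/2 - 3/8 = 1/8
q = 1/(1/8) = 8

8.0000


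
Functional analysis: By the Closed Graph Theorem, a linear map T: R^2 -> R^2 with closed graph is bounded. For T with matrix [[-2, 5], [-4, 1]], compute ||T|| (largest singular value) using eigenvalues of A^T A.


A^T A = [[20, -14], [-14, 26]]
trace(A^T A) = 46, det(A^T A) = 324
discriminant = 46^2 - 4*324 = 820
Largest eigenvalue of A^T A = (trace + sqrt(disc))/2 = 37.3178
||T|| = sqrt(37.3178) = 6.1088

6.1088


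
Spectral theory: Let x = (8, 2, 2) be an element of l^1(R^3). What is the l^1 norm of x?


The l^1 norm equals the sum of absolute values of all components.
||x||_1 = 8 + 2 + 2
= 12

12.0000


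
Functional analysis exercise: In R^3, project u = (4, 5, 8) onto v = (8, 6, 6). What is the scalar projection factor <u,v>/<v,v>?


Computing <u,v> = 4*8 + 5*6 + 8*6 = 110
Computing <v,v> = 8^2 + 6^2 + 6^2 = 136
Projection coefficient = 110/136 = 0.8088

0.8088


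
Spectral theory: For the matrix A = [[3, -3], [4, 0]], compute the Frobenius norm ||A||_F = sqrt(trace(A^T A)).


||A||_F^2 = sum a_ij^2
= 3^2 + (-3)^2 + 4^2 + 0^2
= 9 + 9 + 16 + 0 = 34
||A||_F = sqrt(34) = 5.8310

5.8310


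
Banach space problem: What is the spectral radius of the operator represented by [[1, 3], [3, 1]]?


For a 2x2 matrix, eigenvalues satisfy lambda^2 - (trace)*lambda + det = 0
trace = 1 + 1 = 2
det = 1*1 - 3*3 = -8
discriminant = 2^2 - 4*(-8) = 36
spectral radius = max |eigenvalue| = 4.0000

4.0000


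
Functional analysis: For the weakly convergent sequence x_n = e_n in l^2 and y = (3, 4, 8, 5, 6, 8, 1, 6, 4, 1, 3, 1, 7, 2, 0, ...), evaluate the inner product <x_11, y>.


x_11 = e_11 is the standard basis vector with 1 in position 11.
<x_11, y> = y_11 = 3
As n -> infinity, <x_n, y> -> 0, confirming weak convergence of (x_n) to 0.

3
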